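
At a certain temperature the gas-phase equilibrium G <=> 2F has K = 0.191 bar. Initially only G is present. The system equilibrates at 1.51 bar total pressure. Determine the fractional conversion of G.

Let X = conversion of G (basis 1 mol G); extent of reaction ξ = X.
At extent ξ: n_G = 1 − X; n_F = 2X.
Summing: n_T = 1 + X.
With p_i = (n_i/n_T)P, K = p_F^2 / (p_G).
Equating to 0.191 bar and solving on 0 < X < 1: X = 0.175.

X = 0.175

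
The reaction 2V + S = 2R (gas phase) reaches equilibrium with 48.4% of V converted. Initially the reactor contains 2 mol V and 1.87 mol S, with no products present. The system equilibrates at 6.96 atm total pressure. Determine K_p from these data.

Basis: 2 mol V initially; let X = conversion of V. Extent ξ = X.
Mole table: n_V = 2 − 2X; n_S = 1.87 − X; n_R = 2X.
Total moles n_T = 3.87 − X.
At X = 0.484: n_V = 1.03, n_S = 1.39, n_R = 0.968, n_T = 3.39.
p_i = (n_i/n_T)·P. K_p = p_R^2 / (p_V^2 p_S) = 0.309 atm^-1.

K_p = 0.309 atm^-1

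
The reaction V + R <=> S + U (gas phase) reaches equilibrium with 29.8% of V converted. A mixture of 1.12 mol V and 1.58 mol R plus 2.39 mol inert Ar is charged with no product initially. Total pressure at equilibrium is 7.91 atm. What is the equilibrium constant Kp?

Basis: 1.12 mol V initially; let X = conversion of V. Extent ξ = 1.12X.
Moles: n_V = 1.12 − 1.12X; n_R = 1.58 − 1.12X; n_S = 1.12X; n_U = 1.12X; n_I = 2.39 (inert).
Since Δν = 0, n_T = 5.09 throughout.
At X = 0.298: n_V = 0.786, n_R = 1.25, n_S = 0.334, n_U = 0.334, n_T = 5.09.
p_i = (n_i/n_T)·P. Kp = p_S p_U / (p_V p_R) = 0.114.

Kp = 0.114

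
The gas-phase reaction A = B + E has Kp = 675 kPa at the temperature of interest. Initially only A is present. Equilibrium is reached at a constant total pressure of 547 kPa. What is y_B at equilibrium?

Take 1 mol A as basis and let X be its fractional conversion, so ξ = X.
Moles: n_A = 1 − X; n_B = X; n_E = X.
Summing: n_T = 1 + X.
With p_i = (n_i/n_T)P, Kp = p_B p_E / (p_A).
This yields a degree-2 equation in X; solving on (0,1), X = 0.743.
Then n_B = 0.743, n_T = 1.74, so y_B = 0.426.

y_B = 0.426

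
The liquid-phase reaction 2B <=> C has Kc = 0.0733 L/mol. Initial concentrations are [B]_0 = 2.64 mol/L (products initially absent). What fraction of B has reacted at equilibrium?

X = 0.230

Let X = conversion of B; extent ξ = 2.64X/2 mol/L.
Concentrations: [B] = 2.64 − 2.64X; [C] = 1.32X.
Kc = [C] / ([B]^2).
This equals 0.0733 at X = 0.230 (the root in 0 < X < 1).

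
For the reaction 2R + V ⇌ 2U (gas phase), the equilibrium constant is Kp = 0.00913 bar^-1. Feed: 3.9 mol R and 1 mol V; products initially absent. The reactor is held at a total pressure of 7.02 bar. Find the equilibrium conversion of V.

Basis: 1 mol V initially; let X = conversion of V. Extent ξ = X.
At extent ξ: n_R = 3.9 − 2X; n_V = 1 − X; n_U = 2X.
n_T = Σnᵢ = 4.9 − X.
y_i = n_i/n_T, p_i = y_i·P. Kp = p_U^2 / (p_R^2 p_V).
This yields a degree-3 equation in X; solving on (0,1), X = 0.186.

X = 0.186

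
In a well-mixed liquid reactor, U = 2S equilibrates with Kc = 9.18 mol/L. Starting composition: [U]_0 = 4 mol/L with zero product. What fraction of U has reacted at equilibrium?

Let X = conversion of U; extent ξ = 4·X mol/L.
Concentrations: [U] = 4 − 4X; [S] = 8X.
Kc = [S]^2 / ([U]).
This equals 9.18 at X = 0.523 (the root in 0 < X < 1).

X = 0.523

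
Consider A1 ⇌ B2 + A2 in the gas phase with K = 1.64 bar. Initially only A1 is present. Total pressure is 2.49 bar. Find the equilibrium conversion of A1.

Basis: 1 mol A1 initially; let X = conversion of A1. Extent ξ = X.
Moles: n_A1 = 1 − X; n_B2 = X; n_A2 = X.
n_T = Σnᵢ = 1 + X.
Mole fractions y_i = n_i/n_T; K = p_B2 p_A2 / (p_A1) with p_i = y_i·P.
Substituting and setting equal to 1.64 bar gives a polynomial in X; the root in (0,1) is X = 0.630.

X = 0.630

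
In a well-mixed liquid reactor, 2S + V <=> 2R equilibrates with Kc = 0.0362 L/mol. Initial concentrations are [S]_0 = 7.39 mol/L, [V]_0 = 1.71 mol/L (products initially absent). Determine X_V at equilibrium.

X = 0.359

Let X = conversion of V; extent ξ = 1.71·X mol/L.
Concentrations: [S] = 7.39 − 3.42X; [V] = 1.71 − 1.71X; [R] = 3.42X.
Kc = [R]^2 / ([S]^2 [V]).
Equating to 0.0362 L/mol: the physical root is X = 0.359.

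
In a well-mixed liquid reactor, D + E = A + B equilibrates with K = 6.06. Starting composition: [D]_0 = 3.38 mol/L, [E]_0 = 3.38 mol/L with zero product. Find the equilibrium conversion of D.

Let X = conversion of D; extent ξ = 3.38·X mol/L.
Concentrations: [D] = 3.38 − 3.38X; [E] = 3.38 − 3.38X; [A] = 3.38X; [B] = 3.38X.
K = [A] [B] / ([D] [E]).
This equals 6.06 at X = 0.711 (the root in 0 < X < 1).

X = 0.711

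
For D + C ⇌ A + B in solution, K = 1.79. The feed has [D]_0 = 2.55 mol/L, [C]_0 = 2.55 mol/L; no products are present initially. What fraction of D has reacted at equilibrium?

X = 0.572

Let X = conversion of D; extent ξ = 2.55·X mol/L.
Concentrations: [D] = 2.55 − 2.55X; [C] = 2.55 − 2.55X; [A] = 2.55X; [B] = 2.55X.
K = [A] [B] / ([D] [C]).
Solving K = 1.79 for X ∈ (0,1): X = 0.572.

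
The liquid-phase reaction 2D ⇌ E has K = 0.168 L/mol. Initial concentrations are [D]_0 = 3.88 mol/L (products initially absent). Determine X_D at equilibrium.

X = 0.427

Let X = conversion of D; extent ξ = 3.88X/2 mol/L.
Concentrations: [D] = 3.88 − 3.88X; [E] = 1.94X.
K = [E] / ([D]^2).
Equating to 0.168 L/mol: the physical root is X = 0.427.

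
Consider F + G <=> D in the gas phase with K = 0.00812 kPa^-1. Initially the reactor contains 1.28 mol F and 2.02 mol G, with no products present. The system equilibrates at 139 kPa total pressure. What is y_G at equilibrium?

Basis: 1.28 mol F initially; let X = conversion of F. Extent ξ = 1.28X.
At extent ξ: n_F = 1.28 − 1.28X; n_G = 2.02 − 1.28X; n_D = 1.28X.
Total moles n_T = 3.3 − 1.28X.
y_i = n_i/n_T, p_i = y_i·P. K = p_D / (p_F p_G).
Equating to 0.00812 kPa^-1 and solving on 0 < X < 1: X = 0.381.
Then n_G = 1.53, n_T = 2.81, so y_G = 0.545.

y_G = 0.545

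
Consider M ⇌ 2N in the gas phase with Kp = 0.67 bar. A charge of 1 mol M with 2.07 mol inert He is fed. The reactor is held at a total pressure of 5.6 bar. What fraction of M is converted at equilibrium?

X = 0.270

Let X = conversion of M (basis 1 mol M); extent of reaction ξ = X.
Moles: n_M = 1 − X; n_N = 2X; n_I = 2.07 (inert).
n_T = Σnᵢ = 3.07 + X.
With p_i = (n_i/n_T)P, Kp = p_N^2 / (p_M).
Equating to 0.67 bar and solving on 0 < X < 1: X = 0.270.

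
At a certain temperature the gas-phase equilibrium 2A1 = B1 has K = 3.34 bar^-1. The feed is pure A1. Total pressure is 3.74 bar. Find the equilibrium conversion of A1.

X = 0.860

Let X = conversion of A1 (basis 1 mol A1); extent of reaction ξ = 0.5X.
Moles: n_A1 = 1 − X; n_B1 = 0.5X.
Summing: n_T = 1 − 0.5X.
Mole fractions y_i = n_i/n_T; K = p_B1 / (p_A1^2) with p_i = y_i·P.
Equating to 3.34 bar^-1 and solving on 0 < X < 1: X = 0.860.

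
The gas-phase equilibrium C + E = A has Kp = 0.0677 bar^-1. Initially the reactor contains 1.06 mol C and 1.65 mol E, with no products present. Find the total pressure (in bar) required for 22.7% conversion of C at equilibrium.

P = 7.6 bar

Take 1.06 mol C as basis and let X be its fractional conversion, so ξ = 1.06X.
Species balance: n_C = 1.06 − 1.06X; n_E = 1.65 − 1.06X; n_A = 1.06X.
n_T = Σnᵢ = 2.71 − 1.06X.
Kp = p_A / (p_C p_E) with p_i = (n_i/n_T)·P.
At X = 0.227: the mole-fraction product g(X) = Π y_i^ν_i = 0.5145. Since Kp = g(X)·P^{-1}, P = (g/Kp)^(1/1) = (0.5145/0.0677)^(1/1) = 7.6 bar.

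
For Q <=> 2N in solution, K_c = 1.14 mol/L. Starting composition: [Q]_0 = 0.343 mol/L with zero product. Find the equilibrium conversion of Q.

X = 0.586

Let X = conversion of Q; extent ξ = 0.343·X mol/L.
Concentrations: [Q] = 0.343 − 0.343X; [N] = 0.686X.
K_c = [N]^2 / ([Q]).
Equating to 1.14 mol/L: the physical root is X = 0.586.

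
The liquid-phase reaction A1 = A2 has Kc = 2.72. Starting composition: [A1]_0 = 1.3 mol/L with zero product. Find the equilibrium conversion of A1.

X = 0.731

Let X = conversion of A1; extent ξ = 1.3·X mol/L.
Concentrations: [A1] = 1.3 − 1.3X; [A2] = 1.3X.
Kc = [A2] / ([A1]).
Equating to 2.72: the physical root is X = 0.731.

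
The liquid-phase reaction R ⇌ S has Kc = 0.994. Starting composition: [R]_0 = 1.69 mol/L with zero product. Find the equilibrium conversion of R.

Let X = conversion of R; extent ξ = 1.69·X mol/L.
Concentrations: [R] = 1.69 − 1.69X; [S] = 1.69X.
Kc = [S] / ([R]).
This equals 0.994 at X = 0.498 (the root in 0 < X < 1).

X = 0.498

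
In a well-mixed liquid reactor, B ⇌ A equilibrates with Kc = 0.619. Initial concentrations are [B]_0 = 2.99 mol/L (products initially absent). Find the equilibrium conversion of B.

X = 0.382

Let X = conversion of B; extent ξ = 2.99·X mol/L.
Concentrations: [B] = 2.99 − 2.99X; [A] = 2.99X.
Kc = [A] / ([B]).
Equating to 0.619: the physical root is X = 0.382.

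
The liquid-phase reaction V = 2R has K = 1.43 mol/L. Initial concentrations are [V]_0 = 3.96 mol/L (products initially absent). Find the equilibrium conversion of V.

X = 0.259

Let X = conversion of V; extent ξ = 3.96·X mol/L.
Concentrations: [V] = 3.96 − 3.96X; [R] = 7.92X.
K = [R]^2 / ([V]).
Equating to 1.43 mol/L: the physical root is X = 0.259.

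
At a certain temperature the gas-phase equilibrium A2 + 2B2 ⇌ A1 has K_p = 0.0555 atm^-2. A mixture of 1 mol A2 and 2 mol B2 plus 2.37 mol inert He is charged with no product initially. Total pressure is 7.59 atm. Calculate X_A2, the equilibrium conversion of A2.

X = 0.237

Let X = conversion of A2 (basis 1 mol A2); extent of reaction ξ = X.
Moles: n_A2 = 1 − X; n_B2 = 2 − 2X; n_A1 = X; n_I = 2.37 (inert).
n_T = Σnᵢ = 5.37 − 2X.
y_i = n_i/n_T, p_i = y_i·P. K_p = p_A1 / (p_A2 p_B2^2).
Equating to 0.0555 atm^-2 and solving on 0 < X < 1: X = 0.237.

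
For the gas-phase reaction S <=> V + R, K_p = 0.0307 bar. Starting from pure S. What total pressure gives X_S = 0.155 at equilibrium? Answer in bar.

P = 1.25 bar

Let X = conversion of S (basis 1 mol S); extent of reaction ξ = X.
At extent ξ: n_S = 1 − X; n_V = X; n_R = X.
n_T = Σnᵢ = 1 + X.
K_p = p_V p_R / (p_S) with p_i = (n_i/n_T)·P.
At X = 0.155: the mole-fraction product g(X) = Π y_i^ν_i = 0.02462. Since K_p = g(X)·P^{1}, P = (K_p/g)^(1/1) = (0.0307/0.02462)^(1/1) = 1.25 bar.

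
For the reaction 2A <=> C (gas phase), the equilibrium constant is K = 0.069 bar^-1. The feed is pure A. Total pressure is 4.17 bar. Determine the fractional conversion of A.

X = 0.318

Basis: 1 mol A initially; let X = conversion of A. Extent ξ = 0.5X.
At extent ξ: n_A = 1 − X; n_C = 0.5X.
Summing: n_T = 1 − 0.5X.
Mole fractions y_i = n_i/n_T; K = p_C / (p_A^2) with p_i = y_i·P.
Equating to 0.069 bar^-1 and solving on 0 < X < 1: X = 0.318.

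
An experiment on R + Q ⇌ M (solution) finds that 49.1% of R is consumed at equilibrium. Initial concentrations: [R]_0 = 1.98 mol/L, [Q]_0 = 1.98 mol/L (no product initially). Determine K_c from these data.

K_c = 0.957 L/mol

Let X = conversion of R.
Concentrations: [R] = 1.98 − 1.98X; [Q] = 1.98 − 1.98X; [M] = 1.98X.
At X = 0.491: [R] = 1.01, [Q] = 1.01, [M] = 0.972.
K_c = [M] / ([R] [Q]) = 0.957 L/mol.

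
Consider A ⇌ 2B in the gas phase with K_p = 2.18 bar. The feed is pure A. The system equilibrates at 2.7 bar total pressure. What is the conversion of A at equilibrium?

X = 0.410

Take 1 mol A as basis and let X be its fractional conversion, so ξ = X.
Moles: n_A = 1 − X; n_B = 2X.
n_T = Σnᵢ = 1 + X.
Mole fractions y_i = n_i/n_T; K_p = p_B^2 / (p_A) with p_i = y_i·P.
This yields a degree-2 equation in X; solving on (0,1), X = 0.410.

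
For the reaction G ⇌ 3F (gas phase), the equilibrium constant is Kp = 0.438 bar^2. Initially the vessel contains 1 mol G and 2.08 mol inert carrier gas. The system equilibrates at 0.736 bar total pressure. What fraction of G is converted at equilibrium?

X = 0.602

Take 1 mol G as basis and let X be its fractional conversion, so ξ = X.
Species balance: n_G = 1 − X; n_F = 3X; n_I = 2.08 (inert).
Summing: n_T = 3.08 + 2X.
Mole fractions y_i = n_i/n_T; Kp = p_F^3 / (p_G) with p_i = y_i·P.
This yields a degree-3 equation in X; solving on (0,1), X = 0.602.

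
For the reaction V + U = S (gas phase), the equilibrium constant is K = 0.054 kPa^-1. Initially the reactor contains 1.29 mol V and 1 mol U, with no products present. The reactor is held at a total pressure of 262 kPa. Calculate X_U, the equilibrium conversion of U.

X = 0.819

Take 1 mol U as basis and let X be its fractional conversion, so ξ = X.
Moles: n_V = 1.29 − X; n_U = 1 − X; n_S = X.
n_T = Σnᵢ = 2.29 − X.
Mole fractions y_i = n_i/n_T; K = p_S / (p_V p_U) with p_i = y_i·P.
Setting this equal to 0.054 kPa^-1 and taking the physical root (0 < X < 1) gives X = 0.819.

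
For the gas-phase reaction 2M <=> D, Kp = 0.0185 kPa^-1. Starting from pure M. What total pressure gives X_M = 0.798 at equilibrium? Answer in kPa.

Let X = conversion of M (basis 1 mol M); extent of reaction ξ = 0.5X.
At extent ξ: n_M = 1 − X; n_D = 0.5X.
n_T = Σnᵢ = 1 − 0.5X.
Kp = p_D / (p_M^2) with p_i = (n_i/n_T)·P.
At X = 0.798: the mole-fraction product g(X) = Π y_i^ν_i = 5.877. Since Kp = g(X)·P^{-1}, P = (g/Kp)^(1/1) = (5.877/0.0185)^(1/1) = 318 kPa.

P = 318 kPa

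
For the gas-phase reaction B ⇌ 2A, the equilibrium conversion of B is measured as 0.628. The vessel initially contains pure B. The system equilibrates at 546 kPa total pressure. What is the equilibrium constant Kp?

Basis: 1 mol B initially; let X = conversion of B. Extent ξ = X.
Mole table: n_B = 1 − X; n_A = 2X.
n_T = Σnᵢ = 1 + X.
At X = 0.628: n_B = 0.372, n_A = 1.26, n_T = 1.63.
p_i = (n_i/n_T)·P. Kp = p_A^2 / (p_B) = 1.42e+03 kPa.

Kp = 1.42e+03 kPa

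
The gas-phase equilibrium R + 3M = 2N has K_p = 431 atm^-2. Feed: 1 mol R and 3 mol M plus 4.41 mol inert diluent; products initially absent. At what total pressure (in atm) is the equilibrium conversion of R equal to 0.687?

P = 0.915 atm

Take 1 mol R as basis and let X be its fractional conversion, so ξ = X.
Mole table: n_R = 1 − X; n_M = 3 − 3X; n_N = 2X; n_I = 4.41 (inert).
n_T = Σnᵢ = 8.41 − 2X.
K_p = p_N^2 / (p_R p_M^3) with p_i = (n_i/n_T)·P.
At X = 0.687: the mole-fraction product g(X) = Π y_i^ν_i = 360.6. Since K_p = g(X)·P^{-2}, P = (g/K_p)^(1/2) = (360.6/431)^(1/2) = 0.915 atm.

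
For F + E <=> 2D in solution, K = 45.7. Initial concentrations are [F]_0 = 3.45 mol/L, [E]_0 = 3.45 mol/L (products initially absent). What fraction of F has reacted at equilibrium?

X = 0.772

Let X = conversion of F; extent ξ = 3.45·X mol/L.
Concentrations: [F] = 3.45 − 3.45X; [E] = 3.45 − 3.45X; [D] = 6.9X.
K = [D]^2 / ([F] [E]).
This equals 45.7 at X = 0.772 (the root in 0 < X < 1).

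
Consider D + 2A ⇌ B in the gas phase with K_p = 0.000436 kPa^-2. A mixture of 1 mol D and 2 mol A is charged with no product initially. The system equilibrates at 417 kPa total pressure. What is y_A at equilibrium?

Take 1 mol D as basis and let X be its fractional conversion, so ξ = X.
Species balance: n_D = 1 − X; n_A = 2 − 2X; n_B = X.
Total moles n_T = 3 − 2X.
With p_i = (n_i/n_T)P, K_p = p_B / (p_D p_A^2).
Substituting and setting equal to 0.000436 kPa^-2 gives a polynomial in X; the root in (0,1) is X = 0.830.
Then n_A = 0.34, n_T = 1.34, so y_A = 0.254.

y_A = 0.254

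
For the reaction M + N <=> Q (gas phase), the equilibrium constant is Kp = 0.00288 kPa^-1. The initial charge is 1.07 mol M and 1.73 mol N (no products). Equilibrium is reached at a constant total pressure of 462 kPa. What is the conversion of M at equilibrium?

Basis: 1.07 mol M initially; let X = conversion of M. Extent ξ = 1.07X.
Mole table: n_M = 1.07 − 1.07X; n_N = 1.73 − 1.07X; n_Q = 1.07X.
Summing: n_T = 2.8 − 1.07X.
Mole fractions y_i = n_i/n_T; Kp = p_Q / (p_M p_N) with p_i = y_i·P.
Setting this equal to 0.00288 kPa^-1 and taking the physical root (0 < X < 1) gives X = 0.420.

X = 0.420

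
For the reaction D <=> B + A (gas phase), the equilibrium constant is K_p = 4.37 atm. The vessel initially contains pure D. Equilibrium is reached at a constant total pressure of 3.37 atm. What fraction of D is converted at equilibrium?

Let X = conversion of D (basis 1 mol D); extent of reaction ξ = X.
Moles: n_D = 1 − X; n_B = X; n_A = X.
n_T = Σnᵢ = 1 + X.
Mole fractions y_i = n_i/n_T; K_p = p_B p_A / (p_D) with p_i = y_i·P.
Substituting and setting equal to 4.37 atm gives a polynomial in X; the root in (0,1) is X = 0.751.

X = 0.751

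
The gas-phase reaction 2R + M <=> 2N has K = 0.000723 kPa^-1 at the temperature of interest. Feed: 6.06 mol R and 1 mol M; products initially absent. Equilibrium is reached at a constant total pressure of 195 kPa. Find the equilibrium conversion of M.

Take 1 mol M as basis and let X be its fractional conversion, so ξ = X.
Mole table: n_R = 6.06 − 2X; n_M = 1 − X; n_N = 2X.
n_T = Σnᵢ = 7.06 − X.
With p_i = (n_i/n_T)P, K = p_N^2 / (p_R^2 p_M).
Setting this equal to 0.000723 kPa^-1 and taking the physical root (0 < X < 1) gives X = 0.322.

X = 0.322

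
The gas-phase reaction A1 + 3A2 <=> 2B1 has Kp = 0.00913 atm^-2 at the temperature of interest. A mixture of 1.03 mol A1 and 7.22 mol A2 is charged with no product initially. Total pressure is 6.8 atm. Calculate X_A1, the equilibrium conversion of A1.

Let X = conversion of A1 (basis 1.03 mol A1); extent of reaction ξ = 1.03X.
Moles: n_A1 = 1.03 − 1.03X; n_A2 = 7.22 − 3.09X; n_B1 = 2.06X.
Summing: n_T = 8.25 − 2.06X.
Mole fractions y_i = n_i/n_T; Kp = p_B1^2 / (p_A1 p_A2^3) with p_i = y_i·P.
Setting this equal to 0.00913 atm^-2 and taking the physical root (0 < X < 1) gives X = 0.454.

X = 0.454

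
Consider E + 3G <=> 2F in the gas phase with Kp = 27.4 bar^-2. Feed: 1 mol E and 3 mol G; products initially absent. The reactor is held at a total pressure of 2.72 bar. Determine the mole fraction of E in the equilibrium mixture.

y_E = 0.092

Let X = conversion of E (basis 1 mol E); extent of reaction ξ = X.
Moles: n_E = 1 − X; n_G = 3 − 3X; n_F = 2X.
Summing: n_T = 4 − 2X.
With p_i = (n_i/n_T)P, Kp = p_F^2 / (p_E p_G^3).
This yields a degree-4 equation in X; solving on (0,1), X = 0.774.
Then n_E = 0.226, n_T = 2.45, so y_E = 0.092.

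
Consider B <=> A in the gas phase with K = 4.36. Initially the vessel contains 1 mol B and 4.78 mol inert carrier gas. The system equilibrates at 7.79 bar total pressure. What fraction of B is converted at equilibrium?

Let X = conversion of B (basis 1 mol B); extent of reaction ξ = X.
At extent ξ: n_B = 1 − X; n_A = X; n_I = 4.78 (inert).
Total moles n_T = 5.78 (Δν = 0, constant).
With p_i = (n_i/n_T)P, K = p_A / (p_B).
Setting this equal to 4.36 and taking the physical root (0 < X < 1) gives X = 0.813.

X = 0.813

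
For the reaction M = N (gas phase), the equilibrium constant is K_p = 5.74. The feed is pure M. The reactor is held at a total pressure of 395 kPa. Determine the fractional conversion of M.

Take 1 mol M as basis and let X be its fractional conversion, so ξ = X.
Mole table: n_M = 1 − X; n_N = X.
Since Δν = 0, n_T = 1 throughout.
Mole fractions y_i = n_i/n_T; K_p = p_N / (p_M) with p_i = y_i·P.
Substituting and setting equal to 5.74 gives a polynomial in X; the root in (0,1) is X = 0.852.

X = 0.852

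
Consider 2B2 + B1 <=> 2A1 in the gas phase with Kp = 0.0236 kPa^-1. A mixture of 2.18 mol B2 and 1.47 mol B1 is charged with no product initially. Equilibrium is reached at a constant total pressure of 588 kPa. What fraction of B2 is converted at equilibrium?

X = 0.654

Basis: 2.18 mol B2 initially; let X = conversion of B2. Extent ξ = 1.09X.
Species balance: n_B2 = 2.18 − 2.18X; n_B1 = 1.47 − 1.09X; n_A1 = 2.18X.
Summing: n_T = 3.65 − 1.09X.
Mole fractions y_i = n_i/n_T; Kp = p_A1^2 / (p_B2^2 p_B1) with p_i = y_i·P.
Substituting and setting equal to 0.0236 kPa^-1 gives a polynomial in X; the root in (0,1) is X = 0.654.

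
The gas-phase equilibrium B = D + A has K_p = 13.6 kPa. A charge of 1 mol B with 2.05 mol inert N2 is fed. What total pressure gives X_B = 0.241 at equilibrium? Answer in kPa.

P = 585 kPa

Basis: 1 mol B initially; let X = conversion of B. Extent ξ = X.
Moles: n_B = 1 − X; n_D = X; n_A = X; n_I = 2.05 (inert).
Total moles n_T = 3.05 + X.
K_p = p_D p_A / (p_B) with p_i = (n_i/n_T)·P.
At X = 0.241: the mole-fraction product g(X) = Π y_i^ν_i = 0.02325. Since K_p = g(X)·P^{1}, P = (K_p/g)^(1/1) = (13.6/0.02325)^(1/1) = 585 kPa.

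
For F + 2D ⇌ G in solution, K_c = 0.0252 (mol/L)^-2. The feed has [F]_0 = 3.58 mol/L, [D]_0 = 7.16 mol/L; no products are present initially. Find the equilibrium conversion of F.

X = 0.352

Let X = conversion of F; extent ξ = 3.58·X mol/L.
Concentrations: [F] = 3.58 − 3.58X; [D] = 7.16 − 7.16X; [G] = 3.58X.
K_c = [G] / ([F] [D]^2).
This equals 0.0252 at X = 0.352 (the root in 0 < X < 1).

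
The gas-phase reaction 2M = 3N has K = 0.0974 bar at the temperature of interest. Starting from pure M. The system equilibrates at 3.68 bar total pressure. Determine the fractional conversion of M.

Take 1 mol M as basis and let X be its fractional conversion, so ξ = 0.5X.
At extent ξ: n_M = 1 − X; n_N = 1.5X.
n_T = Σnᵢ = 1 + 0.5X.
y_i = n_i/n_T, p_i = y_i·P. K = p_N^3 / (p_M^2).
Setting this equal to 0.0974 bar and taking the physical root (0 < X < 1) gives X = 0.179.

X = 0.179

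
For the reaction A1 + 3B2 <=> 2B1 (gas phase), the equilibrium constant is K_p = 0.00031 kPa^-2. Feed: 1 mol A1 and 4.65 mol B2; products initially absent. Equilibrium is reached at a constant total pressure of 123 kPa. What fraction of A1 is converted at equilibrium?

X = 0.651

Take 1 mol A1 as basis and let X be its fractional conversion, so ξ = X.
Mole table: n_A1 = 1 − X; n_B2 = 4.65 − 3X; n_B1 = 2X.
Total moles n_T = 5.65 − 2X.
Mole fractions y_i = n_i/n_T; K_p = p_B1^2 / (p_A1 p_B2^3) with p_i = y_i·P.
Substituting and setting equal to 0.00031 kPa^-2 gives a polynomial in X; the root in (0,1) is X = 0.651.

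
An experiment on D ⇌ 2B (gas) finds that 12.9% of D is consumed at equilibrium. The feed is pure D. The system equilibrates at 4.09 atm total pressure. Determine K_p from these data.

K_p = 0.277 atm

Let X = conversion of D (basis 1 mol D); extent of reaction ξ = X.
Mole table: n_D = 1 − X; n_B = 2X.
Summing: n_T = 1 + X.
At X = 0.129: n_D = 0.871, n_B = 0.258, n_T = 1.13.
p_i = (n_i/n_T)·P. K_p = p_B^2 / (p_D) = 0.277 atm.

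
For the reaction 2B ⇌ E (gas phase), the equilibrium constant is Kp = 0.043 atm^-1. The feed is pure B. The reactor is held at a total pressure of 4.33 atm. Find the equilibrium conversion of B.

Take 1 mol B as basis and let X be its fractional conversion, so ξ = 0.5X.
At extent ξ: n_B = 1 − X; n_E = 0.5X.
n_T = Σnᵢ = 1 − 0.5X.
Mole fractions y_i = n_i/n_T; Kp = p_E / (p_B^2) with p_i = y_i·P.
Setting this equal to 0.043 atm^-1 and taking the physical root (0 < X < 1) gives X = 0.243.

X = 0.243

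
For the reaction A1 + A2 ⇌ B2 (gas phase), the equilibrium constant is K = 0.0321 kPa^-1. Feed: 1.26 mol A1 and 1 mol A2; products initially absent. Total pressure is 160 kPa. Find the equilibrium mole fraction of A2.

Let X = conversion of A2 (basis 1 mol A2); extent of reaction ξ = X.
Species balance: n_A1 = 1.26 − X; n_A2 = 1 − X; n_B2 = X.
Summing: n_T = 2.26 − X.
With p_i = (n_i/n_T)P, K = p_B2 / (p_A1 p_A2).
Setting this equal to 0.0321 kPa^-1 and taking the physical root (0 < X < 1) gives X = 0.659.
Then n_A2 = 0.341, n_T = 1.6, so y_A2 = 0.213.

y_A2 = 0.213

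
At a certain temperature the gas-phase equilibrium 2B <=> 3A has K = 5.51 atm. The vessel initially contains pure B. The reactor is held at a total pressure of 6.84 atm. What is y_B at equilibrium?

y_B = 0.452

Take 1 mol B as basis and let X be its fractional conversion, so ξ = 0.5X.
At extent ξ: n_B = 1 − X; n_A = 1.5X.
n_T = Σnᵢ = 1 + 0.5X.
With p_i = (n_i/n_T)P, K = p_A^3 / (p_B^2).
This yields a degree-3 equation in X; solving on (0,1), X = 0.447.
Then n_B = 0.553, n_T = 1.22, so y_B = 0.452.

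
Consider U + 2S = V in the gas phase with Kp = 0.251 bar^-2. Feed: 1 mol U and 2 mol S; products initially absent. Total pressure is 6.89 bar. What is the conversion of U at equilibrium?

Take 1 mol U as basis and let X be its fractional conversion, so ξ = X.
At extent ξ: n_U = 1 − X; n_S = 2 − 2X; n_V = X.
n_T = Σnᵢ = 3 − 2X.
With p_i = (n_i/n_T)P, Kp = p_V / (p_U p_S^2).
Equating to 0.251 bar^-2 and solving on 0 < X < 1: X = 0.661.

X = 0.661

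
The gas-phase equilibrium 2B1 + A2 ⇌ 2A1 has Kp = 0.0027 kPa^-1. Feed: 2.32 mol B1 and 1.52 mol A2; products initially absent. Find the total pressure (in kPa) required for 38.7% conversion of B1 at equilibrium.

Let X = conversion of B1 (basis 2.32 mol B1); extent of reaction ξ = 1.16X.
Moles: n_B1 = 2.32 − 2.32X; n_A2 = 1.52 − 1.16X; n_A1 = 2.32X.
Total moles n_T = 3.84 − 1.16X.
Kp = p_A1^2 / (p_B1^2 p_A2) with p_i = (n_i/n_T)·P.
At X = 0.387: the mole-fraction product g(X) = Π y_i^ν_i = 1.262. Since Kp = g(X)·P^{-1}, P = (g/Kp)^(1/1) = (1.262/0.0027)^(1/1) = 467 kPa.

P = 467 kPa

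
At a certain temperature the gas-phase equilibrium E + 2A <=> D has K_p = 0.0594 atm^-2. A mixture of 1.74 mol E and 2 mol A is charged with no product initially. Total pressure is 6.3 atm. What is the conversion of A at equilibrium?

Let X = conversion of A (basis 2 mol A); extent of reaction ξ = X.
Species balance: n_E = 1.74 − X; n_A = 2 − 2X; n_D = X.
Total moles n_T = 3.74 − 2X.
Mole fractions y_i = n_i/n_T; K_p = p_D / (p_E p_A^2) with p_i = y_i·P.
Setting this equal to 0.0594 atm^-2 and taking the physical root (0 < X < 1) gives X = 0.453.

X = 0.453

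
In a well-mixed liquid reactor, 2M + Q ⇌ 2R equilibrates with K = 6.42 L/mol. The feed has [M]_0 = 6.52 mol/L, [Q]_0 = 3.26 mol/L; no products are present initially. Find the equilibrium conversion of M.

X = 0.711

Let X = conversion of M; extent ξ = 6.52X/2 mol/L.
Concentrations: [M] = 6.52 − 6.52X; [Q] = 3.26 − 3.26X; [R] = 6.52X.
K = [R]^2 / ([M]^2 [Q]).
Equating to 6.42 L/mol: the physical root is X = 0.711.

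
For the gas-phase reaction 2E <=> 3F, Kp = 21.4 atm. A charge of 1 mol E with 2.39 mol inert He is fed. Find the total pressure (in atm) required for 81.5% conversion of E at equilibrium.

Basis: 1 mol E initially; let X = conversion of E. Extent ξ = 0.5X.
Moles: n_E = 1 − X; n_F = 1.5X; n_I = 2.39 (inert).
n_T = Σnᵢ = 3.39 + 0.5X.
Kp = p_F^3 / (p_E^2) with p_i = (n_i/n_T)·P.
At X = 0.815: the mole-fraction product g(X) = Π y_i^ν_i = 14.06. Since Kp = g(X)·P^{1}, P = (Kp/g)^(1/1) = (21.4/14.06)^(1/1) = 1.52 atm.

P = 1.52 atm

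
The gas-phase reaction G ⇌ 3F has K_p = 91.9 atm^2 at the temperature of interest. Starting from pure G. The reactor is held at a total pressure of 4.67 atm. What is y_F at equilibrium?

y_F = 0.853

Let X = conversion of G (basis 1 mol G); extent of reaction ξ = X.
Moles: n_G = 1 − X; n_F = 3X.
Total moles n_T = 1 + 2X.
With p_i = (n_i/n_T)P, K_p = p_F^3 / (p_G).
This yields a degree-3 equation in X; solving on (0,1), X = 0.659.
Then n_F = 1.98, n_T = 2.32, so y_F = 0.853.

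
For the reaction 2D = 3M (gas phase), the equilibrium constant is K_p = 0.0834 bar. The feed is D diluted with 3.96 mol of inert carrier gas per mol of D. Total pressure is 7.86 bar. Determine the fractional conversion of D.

X = 0.214

Let X = conversion of D (basis 1 mol D); extent of reaction ξ = 0.5X.
Mole table: n_D = 1 − X; n_M = 1.5X; n_I = 3.96 (inert).
Total moles n_T = 4.96 + 0.5X.
With p_i = (n_i/n_T)P, K_p = p_M^3 / (p_D^2).
Equating to 0.0834 bar and solving on 0 < X < 1: X = 0.214.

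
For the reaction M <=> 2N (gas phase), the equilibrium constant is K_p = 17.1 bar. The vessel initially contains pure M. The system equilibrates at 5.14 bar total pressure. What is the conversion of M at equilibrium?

Let X = conversion of M (basis 1 mol M); extent of reaction ξ = X.
At extent ξ: n_M = 1 − X; n_N = 2X.
Summing: n_T = 1 + X.
With p_i = (n_i/n_T)P, K_p = p_N^2 / (p_M).
This yields a degree-2 equation in X; solving on (0,1), X = 0.674.

X = 0.674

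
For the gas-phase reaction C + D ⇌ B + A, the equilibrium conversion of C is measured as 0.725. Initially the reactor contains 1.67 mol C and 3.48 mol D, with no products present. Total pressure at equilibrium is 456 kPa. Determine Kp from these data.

Kp = 1.41

Basis: 1.67 mol C initially; let X = conversion of C. Extent ξ = 1.67X.
At extent ξ: n_C = 1.67 − 1.67X; n_D = 3.48 − 1.67X; n_B = 1.67X; n_A = 1.67X.
Since Δν = 0, n_T = 5.15 throughout.
At X = 0.725: n_C = 0.459, n_D = 2.27, n_B = 1.21, n_A = 1.21, n_T = 5.15.
p_i = (n_i/n_T)·P. Kp = p_B p_A / (p_C p_D) = 1.41.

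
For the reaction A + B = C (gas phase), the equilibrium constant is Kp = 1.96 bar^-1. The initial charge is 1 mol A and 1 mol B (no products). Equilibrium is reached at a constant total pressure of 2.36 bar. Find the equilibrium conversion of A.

X = 0.578

Let X = conversion of A (basis 1 mol A); extent of reaction ξ = X.
At extent ξ: n_A = 1 − X; n_B = 1 − X; n_C = X.
n_T = Σnᵢ = 2 − X.
y_i = n_i/n_T, p_i = y_i·P. Kp = p_C / (p_A p_B).
Setting this equal to 1.96 bar^-1 and taking the physical root (0 < X < 1) gives X = 0.578.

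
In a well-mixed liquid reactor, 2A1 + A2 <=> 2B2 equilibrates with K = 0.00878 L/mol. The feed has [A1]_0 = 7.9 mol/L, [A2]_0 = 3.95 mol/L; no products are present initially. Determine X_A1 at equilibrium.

X = 0.147

Let X = conversion of A1; extent ξ = 7.9X/2 mol/L.
Concentrations: [A1] = 7.9 − 7.9X; [A2] = 3.95 − 3.95X; [B2] = 7.9X.
K = [B2]^2 / ([A1]^2 [A2]).
This equals 0.00878 at X = 0.147 (the root in 0 < X < 1).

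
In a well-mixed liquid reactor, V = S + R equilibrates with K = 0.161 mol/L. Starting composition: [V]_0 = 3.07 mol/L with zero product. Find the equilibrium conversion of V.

Let X = conversion of V; extent ξ = 3.07·X mol/L.
Concentrations: [V] = 3.07 − 3.07X; [S] = 3.07X; [R] = 3.07X.
K = [S] [R] / ([V]).
This equals 0.161 at X = 0.204 (the root in 0 < X < 1).

X = 0.204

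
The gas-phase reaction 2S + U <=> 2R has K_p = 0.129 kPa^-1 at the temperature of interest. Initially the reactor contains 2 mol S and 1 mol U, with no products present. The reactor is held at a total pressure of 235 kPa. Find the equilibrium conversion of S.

Let X = conversion of S (basis 2 mol S); extent of reaction ξ = X.
Moles: n_S = 2 − 2X; n_U = 1 − X; n_R = 2X.
Total moles n_T = 3 − X.
Mole fractions y_i = n_i/n_T; K_p = p_R^2 / (p_S^2 p_U) with p_i = y_i·P.
Equating to 0.129 kPa^-1 and solving on 0 < X < 1: X = 0.673.

X = 0.673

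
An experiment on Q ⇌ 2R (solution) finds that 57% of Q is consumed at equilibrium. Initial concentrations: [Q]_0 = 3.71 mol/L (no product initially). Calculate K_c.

Let X = conversion of Q.
Concentrations: [Q] = 3.71 − 3.71X; [R] = 7.42X.
At X = 0.57: [Q] = 1.6, [R] = 4.23.
K_c = [R]^2 / ([Q]) = 11.2 mol/L.

K_c = 11.2 mol/L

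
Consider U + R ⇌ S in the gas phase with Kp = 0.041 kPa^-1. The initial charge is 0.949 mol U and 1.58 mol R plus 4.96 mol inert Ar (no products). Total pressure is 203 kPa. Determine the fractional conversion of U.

X = 0.557

Let X = conversion of U (basis 0.949 mol U); extent of reaction ξ = 0.949X.
Species balance: n_U = 0.949 − 0.949X; n_R = 1.58 − 0.949X; n_S = 0.949X; n_I = 4.96 (inert).
Summing: n_T = 7.49 − 0.949X.
With p_i = (n_i/n_T)P, Kp = p_S / (p_U p_R).
This yields a degree-2 equation in X; solving on (0,1), X = 0.557.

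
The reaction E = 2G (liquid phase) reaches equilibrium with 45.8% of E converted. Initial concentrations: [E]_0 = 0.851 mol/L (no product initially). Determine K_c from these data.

K_c = 1.32 mol/L

Let X = conversion of E.
Concentrations: [E] = 0.851 − 0.851X; [G] = 1.7X.
At X = 0.458: [E] = 0.461, [G] = 0.78.
K_c = [G]^2 / ([E]) = 1.32 mol/L.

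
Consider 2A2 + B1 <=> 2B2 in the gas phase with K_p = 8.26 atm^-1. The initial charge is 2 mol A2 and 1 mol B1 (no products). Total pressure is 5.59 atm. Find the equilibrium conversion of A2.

Basis: 2 mol A2 initially; let X = conversion of A2. Extent ξ = X.
Moles: n_A2 = 2 − 2X; n_B1 = 1 − X; n_B2 = 2X.
n_T = Σnᵢ = 3 − X.
With p_i = (n_i/n_T)P, K_p = p_B2^2 / (p_A2^2 p_B1).
Setting this equal to 8.26 atm^-1 and taking the physical root (0 < X < 1) gives X = 0.708.

X = 0.708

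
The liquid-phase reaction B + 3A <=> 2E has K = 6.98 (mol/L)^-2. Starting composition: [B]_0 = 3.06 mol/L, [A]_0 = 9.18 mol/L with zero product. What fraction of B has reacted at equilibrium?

X = 0.804

Let X = conversion of B; extent ξ = 3.06·X mol/L.
Concentrations: [B] = 3.06 − 3.06X; [A] = 9.18 − 9.18X; [E] = 6.12X.
K = [E]^2 / ([B] [A]^3).
Equating to 6.98 (mol/L)^-2: the physical root is X = 0.804.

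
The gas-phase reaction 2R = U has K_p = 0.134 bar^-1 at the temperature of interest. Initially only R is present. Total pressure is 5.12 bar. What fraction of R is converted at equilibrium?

Let X = conversion of R (basis 1 mol R); extent of reaction ξ = 0.5X.
Moles: n_R = 1 − X; n_U = 0.5X.
n_T = Σnᵢ = 1 − 0.5X.
y_i = n_i/n_T, p_i = y_i·P. K_p = p_U / (p_R^2).
Substituting and setting equal to 0.134 bar^-1 gives a polynomial in X; the root in (0,1) is X = 0.483.

X = 0.483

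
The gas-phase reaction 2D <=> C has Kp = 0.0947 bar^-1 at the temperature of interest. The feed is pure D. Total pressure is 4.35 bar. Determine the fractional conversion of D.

Take 1 mol D as basis and let X be its fractional conversion, so ξ = 0.5X.
Species balance: n_D = 1 − X; n_C = 0.5X.
Summing: n_T = 1 − 0.5X.
y_i = n_i/n_T, p_i = y_i·P. Kp = p_C / (p_D^2).
This yields a degree-2 equation in X; solving on (0,1), X = 0.385.

X = 0.385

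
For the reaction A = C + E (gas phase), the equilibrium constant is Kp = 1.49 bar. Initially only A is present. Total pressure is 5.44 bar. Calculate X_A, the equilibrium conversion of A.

X = 0.464

Basis: 1 mol A initially; let X = conversion of A. Extent ξ = X.
Species balance: n_A = 1 − X; n_C = X; n_E = X.
Total moles n_T = 1 + X.
Mole fractions y_i = n_i/n_T; Kp = p_C p_E / (p_A) with p_i = y_i·P.
Setting this equal to 1.49 bar and taking the physical root (0 < X < 1) gives X = 0.464.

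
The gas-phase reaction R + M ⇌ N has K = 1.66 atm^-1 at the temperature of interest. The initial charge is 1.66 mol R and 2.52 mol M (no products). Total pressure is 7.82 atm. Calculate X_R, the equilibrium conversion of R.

X = 0.840

Take 1.66 mol R as basis and let X be its fractional conversion, so ξ = 1.66X.
Moles: n_R = 1.66 − 1.66X; n_M = 2.52 − 1.66X; n_N = 1.66X.
n_T = Σnᵢ = 4.18 − 1.66X.
With p_i = (n_i/n_T)P, K = p_N / (p_R p_M).
Setting this equal to 1.66 atm^-1 and taking the physical root (0 < X < 1) gives X = 0.840.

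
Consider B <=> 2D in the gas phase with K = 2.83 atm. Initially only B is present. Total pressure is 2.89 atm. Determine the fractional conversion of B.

Basis: 1 mol B initially; let X = conversion of B. Extent ξ = X.
Mole table: n_B = 1 − X; n_D = 2X.
Summing: n_T = 1 + X.
Mole fractions y_i = n_i/n_T; K = p_D^2 / (p_B) with p_i = y_i·P.
Equating to 2.83 atm and solving on 0 < X < 1: X = 0.443.

X = 0.443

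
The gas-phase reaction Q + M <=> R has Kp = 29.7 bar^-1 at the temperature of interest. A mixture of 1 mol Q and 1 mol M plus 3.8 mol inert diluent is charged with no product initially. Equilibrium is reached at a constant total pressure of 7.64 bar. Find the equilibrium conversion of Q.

Take 1 mol Q as basis and let X be its fractional conversion, so ξ = X.
Species balance: n_Q = 1 − X; n_M = 1 − X; n_R = X; n_I = 3.8 (inert).
Total moles n_T = 5.8 − X.
y_i = n_i/n_T, p_i = y_i·P. Kp = p_R / (p_Q p_M).
Substituting and setting equal to 29.7 bar^-1 gives a polynomial in X; the root in (0,1) is X = 0.863.

X = 0.863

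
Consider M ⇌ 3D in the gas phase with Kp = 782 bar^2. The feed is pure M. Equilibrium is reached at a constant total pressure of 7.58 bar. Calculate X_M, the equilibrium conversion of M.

X = 0.837

Let X = conversion of M (basis 1 mol M); extent of reaction ξ = X.
At extent ξ: n_M = 1 − X; n_D = 3X.
n_T = Σnᵢ = 1 + 2X.
With p_i = (n_i/n_T)P, Kp = p_D^3 / (p_M).
Setting this equal to 782 bar^2 and taking the physical root (0 < X < 1) gives X = 0.837.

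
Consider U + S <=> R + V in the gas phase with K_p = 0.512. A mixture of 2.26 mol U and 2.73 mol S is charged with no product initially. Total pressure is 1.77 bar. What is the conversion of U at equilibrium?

X = 0.457

Take 2.26 mol U as basis and let X be its fractional conversion, so ξ = 2.26X.
Moles: n_U = 2.26 − 2.26X; n_S = 2.73 − 2.26X; n_R = 2.26X; n_V = 2.26X.
Total moles n_T = 4.99 (Δν = 0, constant).
y_i = n_i/n_T, p_i = y_i·P. K_p = p_R p_V / (p_U p_S).
Setting this equal to 0.512 and taking the physical root (0 < X < 1) gives X = 0.457.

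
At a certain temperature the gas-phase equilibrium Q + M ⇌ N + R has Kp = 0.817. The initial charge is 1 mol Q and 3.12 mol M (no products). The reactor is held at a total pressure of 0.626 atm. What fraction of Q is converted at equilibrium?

Let X = conversion of Q (basis 1 mol Q); extent of reaction ξ = X.
At extent ξ: n_Q = 1 − X; n_M = 3.12 − X; n_N = X; n_R = X.
Total moles n_T = 4.12 (Δν = 0, constant).
Mole fractions y_i = n_i/n_T; Kp = p_N p_R / (p_Q p_M) with p_i = y_i·P.
Setting this equal to 0.817 and taking the physical root (0 < X < 1) gives X = 0.728.

X = 0.728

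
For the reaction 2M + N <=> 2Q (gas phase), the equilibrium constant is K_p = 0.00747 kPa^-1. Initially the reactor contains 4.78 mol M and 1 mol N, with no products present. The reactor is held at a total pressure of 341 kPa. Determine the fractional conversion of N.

X = 0.682

Take 1 mol N as basis and let X be its fractional conversion, so ξ = X.
At extent ξ: n_M = 4.78 − 2X; n_N = 1 − X; n_Q = 2X.
Total moles n_T = 5.78 − X.
y_i = n_i/n_T, p_i = y_i·P. K_p = p_Q^2 / (p_M^2 p_N).
Setting this equal to 0.00747 kPa^-1 and taking the physical root (0 < X < 1) gives X = 0.682.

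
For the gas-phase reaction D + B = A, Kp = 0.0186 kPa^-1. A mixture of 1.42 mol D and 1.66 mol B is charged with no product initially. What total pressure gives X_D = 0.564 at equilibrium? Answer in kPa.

P = 184 kPa

Take 1.42 mol D as basis and let X be its fractional conversion, so ξ = 1.42X.
Species balance: n_D = 1.42 − 1.42X; n_B = 1.66 − 1.42X; n_A = 1.42X.
n_T = Σnᵢ = 3.08 − 1.42X.
Kp = p_A / (p_D p_B) with p_i = (n_i/n_T)·P.
At X = 0.564: the mole-fraction product g(X) = Π y_i^ν_i = 3.432. Since Kp = g(X)·P^{-1}, P = (g/Kp)^(1/1) = (3.432/0.0186)^(1/1) = 184 kPa.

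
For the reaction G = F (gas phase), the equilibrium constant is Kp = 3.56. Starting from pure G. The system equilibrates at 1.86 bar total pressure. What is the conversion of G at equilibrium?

X = 0.781

Let X = conversion of G (basis 1 mol G); extent of reaction ξ = X.
At extent ξ: n_G = 1 − X; n_F = X.
n_T stays at 1 (no change in mole number).
Mole fractions y_i = n_i/n_T; Kp = p_F / (p_G) with p_i = y_i·P.
Equating to 3.56 and solving on 0 < X < 1: X = 0.781.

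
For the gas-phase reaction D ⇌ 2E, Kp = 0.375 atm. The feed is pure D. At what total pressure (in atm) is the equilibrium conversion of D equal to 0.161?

P = 3.52 atm

Basis: 1 mol D initially; let X = conversion of D. Extent ξ = X.
Moles: n_D = 1 − X; n_E = 2X.
n_T = Σnᵢ = 1 + X.
Kp = p_E^2 / (p_D) with p_i = (n_i/n_T)·P.
At X = 0.161: the mole-fraction product g(X) = Π y_i^ν_i = 0.1064. Since Kp = g(X)·P^{1}, P = (Kp/g)^(1/1) = (0.375/0.1064)^(1/1) = 3.52 atm.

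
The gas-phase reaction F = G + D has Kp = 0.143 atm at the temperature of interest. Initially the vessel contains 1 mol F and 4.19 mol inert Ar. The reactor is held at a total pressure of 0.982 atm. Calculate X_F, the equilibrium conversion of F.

Basis: 1 mol F initially; let X = conversion of F. Extent ξ = X.
At extent ξ: n_F = 1 − X; n_G = X; n_D = X; n_I = 4.19 (inert).
Total moles n_T = 5.19 + X.
Mole fractions y_i = n_i/n_T; Kp = p_G p_D / (p_F) with p_i = y_i·P.
Equating to 0.143 atm and solving on 0 < X < 1: X = 0.588.

X = 0.588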